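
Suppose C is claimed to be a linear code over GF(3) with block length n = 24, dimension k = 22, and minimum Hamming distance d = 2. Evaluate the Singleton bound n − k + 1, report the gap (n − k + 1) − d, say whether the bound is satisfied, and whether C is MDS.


Singleton RHS = n − k + 1 = 3, slack = 1, bound satisfied, not MDS.

Singleton bound: d ≤ n − k + 1.
Here n = 24, k = 22, so n − k + 1 = 3.
Given d = 2, check d ≤ 3: YES.
Slack = (n − k + 1) − d = 1.
The code is NOT MDS (slack = 1 > 0).
Description: the claimed parameters are [24, 22, 2]_3; such a code would be non-MDS.


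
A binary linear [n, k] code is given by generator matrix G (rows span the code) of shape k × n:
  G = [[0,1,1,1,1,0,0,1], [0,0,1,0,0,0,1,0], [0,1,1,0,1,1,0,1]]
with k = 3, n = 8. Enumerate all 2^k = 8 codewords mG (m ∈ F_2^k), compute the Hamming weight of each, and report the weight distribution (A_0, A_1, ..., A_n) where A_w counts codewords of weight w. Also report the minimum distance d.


Weight distribution: A_0 = 1, A_2 = 2, A_4 = 1, A_5 = 4. Minimum distance d = 2.

Enumerate all 2^3 = 8 messages m ∈ F_2^3.
For each, compute codeword c = mG in F_2^8, then tally its weight.
  m = 000 → c = 00000000, weight = 0.
  m = 100 → c = 01111001, weight = 5.
  m = 010 → c = 00100010, weight = 2.
  m = 110 → c = 01011011, weight = 5.
  m = 001 → c = 01101101, weight = 5.
  m = 101 → c = 00010100, weight = 2.
  m = 011 → c = 01001111, weight = 5.
  m = 111 → c = 00110110, weight = 4.
Tally weights:
  weight 0: 1 codewords.
  weight 2: 2 codewords.
  weight 4: 1 codewords.
  weight 5: 4 codewords.
Minimum distance d = smallest w > 0 with A_w > 0 = 2.
Sanity: Σ A_w = 8 = 2^3 = 8 ✓.


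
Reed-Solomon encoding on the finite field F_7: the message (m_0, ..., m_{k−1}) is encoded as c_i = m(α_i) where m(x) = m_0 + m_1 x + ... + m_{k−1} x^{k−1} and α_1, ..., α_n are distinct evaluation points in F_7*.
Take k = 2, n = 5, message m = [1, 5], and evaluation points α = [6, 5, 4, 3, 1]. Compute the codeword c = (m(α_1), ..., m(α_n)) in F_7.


c = [3, 5, 0, 2, 6]

Message polynomial: m(x) = 1 + 5·x (mod 7).
For each evaluation point α_i, compute m(α_i) mod 7:
  α_1 = 6: Horner steps 5 → 3, so m(6) = 3.
  α_2 = 5: Horner steps 5 → 5, so m(5) = 5.
  α_3 = 4: Horner steps 5 → 0, so m(4) = 0.
  α_4 = 3: Horner steps 5 → 2, so m(3) = 2.
  α_5 = 1: Horner steps 5 → 6, so m(1) = 6.
Codeword c = [3, 5, 0, 2, 6] ∈ F_7^5.


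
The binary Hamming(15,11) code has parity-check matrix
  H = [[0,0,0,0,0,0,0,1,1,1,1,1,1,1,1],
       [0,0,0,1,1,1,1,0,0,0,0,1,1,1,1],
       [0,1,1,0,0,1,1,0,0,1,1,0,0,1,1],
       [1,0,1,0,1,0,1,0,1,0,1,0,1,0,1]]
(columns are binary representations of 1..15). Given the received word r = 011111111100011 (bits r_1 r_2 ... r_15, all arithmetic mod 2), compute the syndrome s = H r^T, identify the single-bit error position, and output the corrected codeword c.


s = (1, 0, 1, 1)^T, error position = 11, corrected codeword c = 011111111110011

Compute s = H r^T mod 2 one row at a time:
  s_1 = 1 + 1 + 1 + 0 + 0 + 0 + 1 + 1 = 5 ≡ 1 (mod 2).
  s_2 = 1 + 1 + 1 + 1 + 0 + 0 + 1 + 1 = 6 ≡ 0 (mod 2).
  s_3 = 1 + 1 + 1 + 1 + 1 + 0 + 1 + 1 = 7 ≡ 1 (mod 2).
  s_4 = 0 + 1 + 1 + 1 + 1 + 0 + 0 + 1 = 5 ≡ 1 (mod 2).
s = (1, 0, 1, 1)^T — this equals column 11 of H (binary 1011), so error is at position 11.
Correct: flip bit 11 of r = 011111111100011 to get c = 011111111110011.


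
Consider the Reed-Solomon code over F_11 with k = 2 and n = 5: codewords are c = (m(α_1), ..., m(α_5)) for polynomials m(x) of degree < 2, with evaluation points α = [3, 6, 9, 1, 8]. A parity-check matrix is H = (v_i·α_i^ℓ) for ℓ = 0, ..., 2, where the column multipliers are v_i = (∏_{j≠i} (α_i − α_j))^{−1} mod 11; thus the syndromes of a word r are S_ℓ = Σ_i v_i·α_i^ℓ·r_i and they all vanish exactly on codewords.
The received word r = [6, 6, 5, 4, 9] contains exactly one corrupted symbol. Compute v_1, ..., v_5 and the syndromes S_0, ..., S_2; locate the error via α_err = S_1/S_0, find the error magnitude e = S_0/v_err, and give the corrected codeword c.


S = (3, 9, 5), error at position 1, error magnitude e = 10, c = [7, 6, 5, 4, 9].

Step 1: column multipliers v_i = (∏_{j≠i}(α_i − α_j))^{−1} mod 11.
  i = 1 (α = 3): (3−6)(3−9)(3−1)(3−8) = (−3)·(−6)·2·(−5) = −180 ≡ 7, so v_1 = 7^{−1} = 8 (mod 11).
  i = 2 (α = 6): (6−3)(6−9)(6−1)(6−8) = 3·(−3)·5·(−2) = 90 ≡ 2, so v_2 = 2^{−1} = 6 (mod 11).
  i = 3 (α = 9): (9−3)(9−6)(9−1)(9−8) = 6·3·8·1 = 144 ≡ 1, so v_3 = 1^{−1} = 1 (mod 11).
  i = 4 (α = 1): (1−3)(1−6)(1−9)(1−8) = (−2)·(−5)·(−8)·(−7) = 560 ≡ 10, so v_4 = 10^{−1} = 10 (mod 11).
  i = 5 (α = 8): (8−3)(8−6)(8−9)(8−1) = 5·2·(−1)·7 = −70 ≡ 7, so v_5 = 7^{−1} = 8 (mod 11).
  v = [8, 6, 1, 10, 8].
Step 2: syndromes of r = [6, 6, 5, 4, 9] (all sums mod 11).
  S_0 = Σ v_i r_i = 8·6 + 6·6 + 1·5 + 10·4 + 8·9 = 201 ≡ 3.
  S_1 = Σ v_i α_i r_i = 8·3·6 + 6·6·6 + 1·9·5 + 10·1·4 + 8·8·9 = 1021 ≡ 9.
  α_i^2 mod 11 = [9, 3, 4, 1, 9].
  S_2 = Σ v_i α_i^2 r_i = 8·9·6 + 6·3·6 + 1·4·5 + 10·1·4 + 8·9·9 = 1248 ≡ 5.
  S = (3, 9, 5) ≠ 0, so r is not a codeword (an error is present).
Step 3: locate the error. For a single error e at position i, S_ℓ = v_i·e·α_i^ℓ, so α_err = S_1/S_0.
  S_0^{−1} = 3^{−1} = 4 (mod 11), so α_err = 9·4 = 36 ≡ 3 = α_1. Error position i = 1.
  Consistency check: S_2/S_1 = 5·5 = 25 ≡ 3 = α_err ✓ (single-error assumption holds).
Step 4: error magnitude e = S_0/v_1 = S_0·∏_{j≠1}(α_1 − α_j) = 3·7 = 21 ≡ 10 (mod 11).
Step 5: correct position 1: c_1 = r_1 − e = 6 − 10 ≡ 7 (mod 11). Hence c = [7, 6, 5, 4, 9].
  Check: interpolating c through the α_i gives m(x) = 8 + 7·x (degree < 2) with m(α_i) = c_i for every i, so c is indeed a codeword.


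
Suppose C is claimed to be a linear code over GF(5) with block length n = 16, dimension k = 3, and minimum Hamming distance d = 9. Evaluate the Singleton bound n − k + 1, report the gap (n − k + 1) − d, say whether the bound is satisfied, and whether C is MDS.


Singleton RHS = n − k + 1 = 14, slack = 5, bound satisfied, not MDS.

Singleton bound: d ≤ n − k + 1.
Here n = 16, k = 3, so n − k + 1 = 14.
Given d = 9, check d ≤ 14: YES.
Slack = (n − k + 1) − d = 5.
The code is NOT MDS (slack = 5 > 0).
Description: the claimed parameters are [16, 3, 9]_5; such a code would be non-MDS.


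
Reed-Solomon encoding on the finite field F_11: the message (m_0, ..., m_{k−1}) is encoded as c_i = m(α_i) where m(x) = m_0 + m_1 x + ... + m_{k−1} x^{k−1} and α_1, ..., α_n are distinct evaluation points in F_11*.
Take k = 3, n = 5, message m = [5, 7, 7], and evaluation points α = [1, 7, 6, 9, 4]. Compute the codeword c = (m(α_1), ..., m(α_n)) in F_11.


c = [8, 1, 2, 8, 2]

Message polynomial: m(x) = 5 + 7·x + 7·x^2 (mod 11).
For each evaluation point α_i, compute m(α_i) mod 11:
  α_1 = 1: Horner steps 7 → 3 → 8, so m(1) = 8.
  α_2 = 7: Horner steps 7 → 1 → 1, so m(7) = 1.
  α_3 = 6: Horner steps 7 → 5 → 2, so m(6) = 2.
  α_4 = 9: Horner steps 7 → 4 → 8, so m(9) = 8.
  α_5 = 4: Horner steps 7 → 2 → 2, so m(4) = 2.
Codeword c = [8, 1, 2, 8, 2] ∈ F_11^5.


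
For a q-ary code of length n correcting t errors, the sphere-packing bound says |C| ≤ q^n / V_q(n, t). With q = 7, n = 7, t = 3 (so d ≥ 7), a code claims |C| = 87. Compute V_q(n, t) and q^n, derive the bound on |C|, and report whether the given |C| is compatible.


V_q(n, t) = 8359, q^n = 823543, Hamming bound = 98, |C| = 87 ≤ bound (satisfied).

Step 1: Compute V_q(n, t) = Σ_{j=0}^3 C(n, j) (q−1)^j.
  j = 0: C(7,0)·(6)^0 = 1·1 = 1.
  j = 1: C(7,1)·(6)^1 = 7·6 = 42.
  j = 2: C(7,2)·(6)^2 = 21·36 = 756.
  j = 3: C(7,3)·(6)^3 = 35·216 = 7560.
  V_q(n, t) = 1 + 42 + 756 + 7560 = 8359.
Step 2: q^n = 7^7 = 823543.
Step 3: Hamming bound ⌊q^n / V_q(n,t)⌋ = ⌊823543/8359⌋ = 98.
Step 4: Compare |C| = 87 to 98: satisfied.
The claimed |C| lies below the Hamming bound.


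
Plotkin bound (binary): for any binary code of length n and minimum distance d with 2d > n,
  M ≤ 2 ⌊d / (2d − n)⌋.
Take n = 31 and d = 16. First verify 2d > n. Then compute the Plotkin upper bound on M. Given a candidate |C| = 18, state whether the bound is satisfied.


Plotkin bound M ≤ 32; given |C| = 18 ≤ bound (satisfied).

Check applicability: 2d = 32, n = 31.
2d − n = 1 > 0, so Plotkin applies.
Compute d/(2d−n) = 16/1 ≈ 16.0000.
⌊d/(2d−n)⌋ = 16.
Plotkin bound: M ≤ 2·16 = 32.
Given |C| = 18, check: satisfied.
This |C| is below the Plotkin bound.


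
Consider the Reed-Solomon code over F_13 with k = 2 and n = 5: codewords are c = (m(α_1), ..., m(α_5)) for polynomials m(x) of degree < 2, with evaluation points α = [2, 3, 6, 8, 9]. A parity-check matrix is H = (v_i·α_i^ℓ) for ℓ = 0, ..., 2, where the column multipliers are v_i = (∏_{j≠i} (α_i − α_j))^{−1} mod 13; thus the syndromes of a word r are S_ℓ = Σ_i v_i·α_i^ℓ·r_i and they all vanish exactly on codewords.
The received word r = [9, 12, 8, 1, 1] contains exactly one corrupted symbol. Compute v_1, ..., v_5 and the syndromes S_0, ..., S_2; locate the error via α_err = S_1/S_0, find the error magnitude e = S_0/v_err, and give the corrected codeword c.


S = (4, 10, 12), error at position 5, error magnitude e = 10, c = [9, 12, 8, 1, 4].

Step 1: column multipliers v_i = (∏_{j≠i}(α_i − α_j))^{−1} mod 13.
  i = 1 (α = 2): (2−3)(2−6)(2−8)(2−9) = (−1)·(−4)·(−6)·(−7) = 168 ≡ 12, so v_1 = 12^{−1} = 12 (mod 13).
  i = 2 (α = 3): (3−2)(3−6)(3−8)(3−9) = 1·(−3)·(−5)·(−6) = −90 ≡ 1, so v_2 = 1^{−1} = 1 (mod 13).
  i = 3 (α = 6): (6−2)(6−3)(6−8)(6−9) = 4·3·(−2)·(−3) = 72 ≡ 7, so v_3 = 7^{−1} = 2 (mod 13).
  i = 4 (α = 8): (8−2)(8−3)(8−6)(8−9) = 6·5·2·(−1) = −60 ≡ 5, so v_4 = 5^{−1} = 8 (mod 13).
  i = 5 (α = 9): (9−2)(9−3)(9−6)(9−8) = 7·6·3·1 = 126 ≡ 9, so v_5 = 9^{−1} = 3 (mod 13).
  v = [12, 1, 2, 8, 3].
Step 2: syndromes of r = [9, 12, 8, 1, 1] (all sums mod 13).
  S_0 = Σ v_i r_i = 12·9 + 1·12 + 2·8 + 8·1 + 3·1 = 147 ≡ 4.
  S_1 = Σ v_i α_i r_i = 12·2·9 + 1·3·12 + 2·6·8 + 8·8·1 + 3·9·1 = 439 ≡ 10.
  α_i^2 mod 13 = [4, 9, 10, 12, 3].
  S_2 = Σ v_i α_i^2 r_i = 12·4·9 + 1·9·12 + 2·10·8 + 8·12·1 + 3·3·1 = 805 ≡ 12.
  S = (4, 10, 12) ≠ 0, so r is not a codeword (an error is present).
Step 3: locate the error. For a single error e at position i, S_ℓ = v_i·e·α_i^ℓ, so α_err = S_1/S_0.
  S_0^{−1} = 4^{−1} = 10 (mod 13), so α_err = 10·10 = 100 ≡ 9 = α_5. Error position i = 5.
  Consistency check: S_2/S_1 = 12·4 = 48 ≡ 9 = α_err ✓ (single-error assumption holds).
Step 4: error magnitude e = S_0/v_5 = S_0·∏_{j≠5}(α_5 − α_j) = 4·9 = 36 ≡ 10 (mod 13).
Step 5: correct position 5: c_5 = r_5 − e = 1 − 10 ≡ 4 (mod 13). Hence c = [9, 12, 8, 1, 4].
  Check: interpolating c through the α_i gives m(x) = 3 + 3·x (degree < 2) with m(α_i) = c_i for every i, so c is indeed a codeword.


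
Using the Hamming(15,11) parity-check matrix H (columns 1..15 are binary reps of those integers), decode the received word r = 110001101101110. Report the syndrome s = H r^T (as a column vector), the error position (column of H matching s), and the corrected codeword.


s = (1, 1, 1, 0)^T, error position = 14, corrected codeword c = 110001101101100

Compute s = H r^T mod 2 one row at a time:
  s_1 = 0 + 1 + 1 + 0 + 1 + 1 + 1 + 0 = 5 ≡ 1 (mod 2).
  s_2 = 0 + 0 + 1 + 1 + 1 + 1 + 1 + 0 = 5 ≡ 1 (mod 2).
  s_3 = 1 + 0 + 1 + 1 + 1 + 0 + 1 + 0 = 5 ≡ 1 (mod 2).
  s_4 = 1 + 0 + 0 + 1 + 1 + 0 + 1 + 0 = 4 ≡ 0 (mod 2).
s = (1, 1, 1, 0)^T — this equals column 14 of H (binary 1110), so error is at position 14.
Correct: flip bit 14 of r = 110001101101110 to get c = 110001101101100.


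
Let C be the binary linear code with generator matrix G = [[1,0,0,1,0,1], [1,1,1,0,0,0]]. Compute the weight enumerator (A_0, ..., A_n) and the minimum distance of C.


Weight distribution: A_0 = 1, A_3 = 2, A_4 = 1. Minimum distance d = 3.

Enumerate all 2^2 = 4 messages m ∈ F_2^2.
For each, compute codeword c = mG in F_2^6, then tally its weight.
  m = 00 → c = 000000, weight = 0.
  m = 10 → c = 100101, weight = 3.
  m = 01 → c = 111000, weight = 3.
  m = 11 → c = 011101, weight = 4.
Tally weights:
  weight 0: 1 codewords.
  weight 3: 2 codewords.
  weight 4: 1 codewords.
Minimum distance d = smallest w > 0 with A_w > 0 = 3.
Sanity: Σ A_w = 4 = 2^2 = 4 ✓.


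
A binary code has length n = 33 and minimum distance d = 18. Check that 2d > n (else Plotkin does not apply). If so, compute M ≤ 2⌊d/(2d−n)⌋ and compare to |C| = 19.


Plotkin bound M ≤ 12; given |C| = 19 > bound (violated).

Check applicability: 2d = 36, n = 33.
2d − n = 3 > 0, so Plotkin applies.
Compute d/(2d−n) = 18/3 ≈ 6.0000.
⌊d/(2d−n)⌋ = 6.
Plotkin bound: M ≤ 2·6 = 12.
Given |C| = 19, check: VIOLATED.
This |C| is above the Plotkin bound, so no binary code with n = 33, d = 18 and 19 codewords exists.


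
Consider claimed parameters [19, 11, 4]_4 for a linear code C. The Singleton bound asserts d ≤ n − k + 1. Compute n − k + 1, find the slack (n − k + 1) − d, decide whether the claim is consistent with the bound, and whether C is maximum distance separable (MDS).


Singleton RHS = n − k + 1 = 9, slack = 5, bound satisfied, not MDS.

Singleton bound: d ≤ n − k + 1.
Here n = 19, k = 11, so n − k + 1 = 9.
Given d = 4, check d ≤ 9: YES.
Slack = (n − k + 1) − d = 5.
The code is NOT MDS (slack = 5 > 0).
Description: the claimed parameters are [19, 11, 4]_4; such a code would be non-MDS.


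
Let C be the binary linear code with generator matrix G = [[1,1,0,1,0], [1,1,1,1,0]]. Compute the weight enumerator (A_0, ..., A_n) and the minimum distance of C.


Weight distribution: A_0 = 1, A_1 = 1, A_3 = 1, A_4 = 1. Minimum distance d = 1.

Enumerate all 2^2 = 4 messages m ∈ F_2^2.
For each, compute codeword c = mG in F_2^5, then tally its weight.
  m = 00 → c = 00000, weight = 0.
  m = 10 → c = 11010, weight = 3.
  m = 01 → c = 11110, weight = 4.
  m = 11 → c = 00100, weight = 1.
Tally weights:
  weight 0: 1 codewords.
  weight 1: 1 codewords.
  weight 3: 1 codewords.
  weight 4: 1 codewords.
Minimum distance d = smallest w > 0 with A_w > 0 = 1.
Sanity: Σ A_w = 4 = 2^2 = 4 ✓.


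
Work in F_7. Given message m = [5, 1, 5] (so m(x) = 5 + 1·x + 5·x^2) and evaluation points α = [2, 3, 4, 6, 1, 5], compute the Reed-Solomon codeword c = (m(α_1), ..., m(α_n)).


c = [6, 4, 5, 2, 4, 2]

Message polynomial: m(x) = 5 + 1·x + 5·x^2 (mod 7).
For each evaluation point α_i, compute m(α_i) mod 7:
  α_1 = 2: Horner steps 5 → 4 → 6, so m(2) = 6.
  α_2 = 3: Horner steps 5 → 2 → 4, so m(3) = 4.
  α_3 = 4: Horner steps 5 → 0 → 5, so m(4) = 5.
  α_4 = 6: Horner steps 5 → 3 → 2, so m(6) = 2.
  α_5 = 1: Horner steps 5 → 6 → 4, so m(1) = 4.
  α_6 = 5: Horner steps 5 → 5 → 2, so m(5) = 2.
Codeword c = [6, 4, 5, 2, 4, 2] ∈ F_7^6.


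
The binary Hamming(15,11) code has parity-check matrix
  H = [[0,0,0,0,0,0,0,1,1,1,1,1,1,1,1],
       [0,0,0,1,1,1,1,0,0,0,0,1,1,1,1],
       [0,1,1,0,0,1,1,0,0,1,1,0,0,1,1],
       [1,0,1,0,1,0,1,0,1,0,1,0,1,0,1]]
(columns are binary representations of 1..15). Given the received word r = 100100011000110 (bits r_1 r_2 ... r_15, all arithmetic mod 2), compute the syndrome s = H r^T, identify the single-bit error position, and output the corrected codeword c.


s = (0, 1, 1, 1)^T, error position = 7, corrected codeword c = 100100111000110

Compute s = H r^T mod 2 one row at a time:
  s_1 = 1 + 1 + 0 + 0 + 0 + 1 + 1 + 0 = 4 ≡ 0 (mod 2).
  s_2 = 1 + 0 + 0 + 0 + 0 + 1 + 1 + 0 = 3 ≡ 1 (mod 2).
  s_3 = 0 + 0 + 0 + 0 + 0 + 0 + 1 + 0 = 1 ≡ 1 (mod 2).
  s_4 = 1 + 0 + 0 + 0 + 1 + 0 + 1 + 0 = 3 ≡ 1 (mod 2).
s = (0, 1, 1, 1)^T — this equals column 7 of H (binary 0111), so error is at position 7.
Correct: flip bit 7 of r = 100100011000110 to get c = 100100111000110.


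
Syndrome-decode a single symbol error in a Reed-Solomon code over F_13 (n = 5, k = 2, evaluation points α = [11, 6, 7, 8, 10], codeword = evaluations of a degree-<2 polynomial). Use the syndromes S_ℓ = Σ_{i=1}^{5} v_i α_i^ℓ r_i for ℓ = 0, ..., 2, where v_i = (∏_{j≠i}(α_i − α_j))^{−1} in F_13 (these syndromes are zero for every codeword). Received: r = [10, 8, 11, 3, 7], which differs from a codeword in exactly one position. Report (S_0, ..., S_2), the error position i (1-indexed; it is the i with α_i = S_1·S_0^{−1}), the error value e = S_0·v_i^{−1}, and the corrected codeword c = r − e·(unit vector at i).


S = (11, 10, 2), error at position 4, error magnitude e = 2, c = [10, 8, 11, 1, 7].

Step 1: column multipliers v_i = (∏_{j≠i}(α_i − α_j))^{−1} mod 13.
  i = 1 (α = 11): (11−6)(11−7)(11−8)(11−10) = 5·4·3·1 = 60 ≡ 8, so v_1 = 8^{−1} = 5 (mod 13).
  i = 2 (α = 6): (6−11)(6−7)(6−8)(6−10) = (−5)·(−1)·(−2)·(−4) = 40 ≡ 1, so v_2 = 1^{−1} = 1 (mod 13).
  i = 3 (α = 7): (7−11)(7−6)(7−8)(7−10) = (−4)·1·(−1)·(−3) = −12 ≡ 1, so v_3 = 1^{−1} = 1 (mod 13).
  i = 4 (α = 8): (8−11)(8−6)(8−7)(8−10) = (−3)·2·1·(−2) = 12 ≡ 12, so v_4 = 12^{−1} = 12 (mod 13).
  i = 5 (α = 10): (10−11)(10−6)(10−7)(10−8) = (−1)·4·3·2 = −24 ≡ 2, so v_5 = 2^{−1} = 7 (mod 13).
  v = [5, 1, 1, 12, 7].
Step 2: syndromes of r = [10, 8, 11, 3, 7] (all sums mod 13).
  S_0 = Σ v_i r_i = 5·10 + 1·8 + 1·11 + 12·3 + 7·7 = 154 ≡ 11.
  S_1 = Σ v_i α_i r_i = 5·11·10 + 1·6·8 + 1·7·11 + 12·8·3 + 7·10·7 = 1453 ≡ 10.
  α_i^2 mod 13 = [4, 10, 10, 12, 9].
  S_2 = Σ v_i α_i^2 r_i = 5·4·10 + 1·10·8 + 1·10·11 + 12·12·3 + 7·9·7 = 1263 ≡ 2.
  S = (11, 10, 2) ≠ 0, so r is not a codeword (an error is present).
Step 3: locate the error. For a single error e at position i, S_ℓ = v_i·e·α_i^ℓ, so α_err = S_1/S_0.
  S_0^{−1} = 11^{−1} = 6 (mod 13), so α_err = 10·6 = 60 ≡ 8 = α_4. Error position i = 4.
  Consistency check: S_2/S_1 = 2·4 = 8 ≡ 8 = α_err ✓ (single-error assumption holds).
Step 4: error magnitude e = S_0/v_4 = S_0·∏_{j≠4}(α_4 − α_j) = 11·12 = 132 ≡ 2 (mod 13).
Step 5: correct position 4: c_4 = r_4 − e = 3 − 2 ≡ 1 (mod 13). Hence c = [10, 8, 11, 1, 7].
  Check: interpolating c through the α_i gives m(x) = 3 + 3·x (degree < 2) with m(α_i) = c_i for every i, so c is indeed a codeword.


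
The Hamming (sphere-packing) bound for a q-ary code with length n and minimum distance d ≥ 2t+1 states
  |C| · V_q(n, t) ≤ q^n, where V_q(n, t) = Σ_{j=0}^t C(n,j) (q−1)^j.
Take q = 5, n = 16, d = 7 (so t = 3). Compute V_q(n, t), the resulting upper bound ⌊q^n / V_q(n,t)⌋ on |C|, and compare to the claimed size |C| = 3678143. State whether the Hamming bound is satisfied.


V_q(n, t) = 37825, q^n = 152587890625, Hamming bound = 4034048, |C| = 3678143 ≤ bound (satisfied).

Step 1: Compute V_q(n, t) = Σ_{j=0}^3 C(n, j) (q−1)^j.
  j = 0: C(16,0)·(4)^0 = 1·1 = 1.
  j = 1: C(16,1)·(4)^1 = 16·4 = 64.
  j = 2: C(16,2)·(4)^2 = 120·16 = 1920.
  j = 3: C(16,3)·(4)^3 = 560·64 = 35840.
  V_q(n, t) = 1 + 64 + 1920 + 35840 = 37825.
Step 2: q^n = 5^16 = 152587890625.
Step 3: Hamming bound ⌊q^n / V_q(n,t)⌋ = ⌊152587890625/37825⌋ = 4034048.
Step 4: Compare |C| = 3678143 to 4034048: satisfied.
The claimed |C| lies below the Hamming bound.


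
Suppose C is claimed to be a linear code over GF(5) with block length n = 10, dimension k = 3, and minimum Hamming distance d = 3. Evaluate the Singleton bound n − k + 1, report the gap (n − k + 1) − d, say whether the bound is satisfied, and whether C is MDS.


Singleton RHS = n − k + 1 = 8, slack = 5, bound satisfied, not MDS.

Singleton bound: d ≤ n − k + 1.
Here n = 10, k = 3, so n − k + 1 = 8.
Given d = 3, check d ≤ 8: YES.
Slack = (n − k + 1) − d = 5.
The code is NOT MDS (slack = 5 > 0).
Description: the claimed parameters are [10, 3, 3]_5; such a code would be non-MDS.


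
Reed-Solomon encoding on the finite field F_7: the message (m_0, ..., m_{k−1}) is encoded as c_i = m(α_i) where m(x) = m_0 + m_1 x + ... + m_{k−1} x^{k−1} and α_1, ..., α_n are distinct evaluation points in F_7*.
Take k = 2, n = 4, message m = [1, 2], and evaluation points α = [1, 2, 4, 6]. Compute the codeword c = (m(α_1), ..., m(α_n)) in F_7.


c = [3, 5, 2, 6]

Message polynomial: m(x) = 1 + 2·x (mod 7).
For each evaluation point α_i, compute m(α_i) mod 7:
  α_1 = 1: Horner steps 2 → 3, so m(1) = 3.
  α_2 = 2: Horner steps 2 → 5, so m(2) = 5.
  α_3 = 4: Horner steps 2 → 2, so m(4) = 2.
  α_4 = 6: Horner steps 2 → 6, so m(6) = 6.
Codeword c = [3, 5, 2, 6] ∈ F_7^4.


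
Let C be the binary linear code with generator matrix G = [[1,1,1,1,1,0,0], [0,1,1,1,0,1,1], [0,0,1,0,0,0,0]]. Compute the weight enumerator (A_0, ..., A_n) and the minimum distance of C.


Weight distribution: A_0 = 1, A_1 = 1, A_4 = 3, A_5 = 3. Minimum distance d = 1.

Enumerate all 2^3 = 8 messages m ∈ F_2^3.
For each, compute codeword c = mG in F_2^7, then tally its weight.
  m = 000 → c = 0000000, weight = 0.
  m = 100 → c = 1111100, weight = 5.
  m = 010 → c = 0111011, weight = 5.
  m = 110 → c = 1000111, weight = 4.
  m = 001 → c = 0010000, weight = 1.
  m = 101 → c = 1101100, weight = 4.
  m = 011 → c = 0101011, weight = 4.
  m = 111 → c = 1010111, weight = 5.
Tally weights:
  weight 0: 1 codewords.
  weight 1: 1 codewords.
  weight 4: 3 codewords.
  weight 5: 3 codewords.
Minimum distance d = smallest w > 0 with A_w > 0 = 1.
Sanity: Σ A_w = 8 = 2^3 = 8 ✓.


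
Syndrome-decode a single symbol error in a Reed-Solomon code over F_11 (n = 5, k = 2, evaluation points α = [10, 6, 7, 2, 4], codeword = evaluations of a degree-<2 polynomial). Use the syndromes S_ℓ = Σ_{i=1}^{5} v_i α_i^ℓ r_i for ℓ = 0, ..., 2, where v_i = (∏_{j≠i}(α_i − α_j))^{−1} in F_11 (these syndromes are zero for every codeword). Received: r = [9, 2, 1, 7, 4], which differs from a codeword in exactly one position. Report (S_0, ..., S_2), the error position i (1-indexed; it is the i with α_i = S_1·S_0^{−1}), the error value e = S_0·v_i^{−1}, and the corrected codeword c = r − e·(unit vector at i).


S = (1, 2, 4), error at position 4, error magnitude e = 1, c = [9, 2, 1, 6, 4].

Step 1: column multipliers v_i = (∏_{j≠i}(α_i − α_j))^{−1} mod 11.
  i = 1 (α = 10): (10−6)(10−7)(10−2)(10−4) = 4·3·8·6 = 576 ≡ 4, so v_1 = 4^{−1} = 3 (mod 11).
  i = 2 (α = 6): (6−10)(6−7)(6−2)(6−4) = (−4)·(−1)·4·2 = 32 ≡ 10, so v_2 = 10^{−1} = 10 (mod 11).
  i = 3 (α = 7): (7−10)(7−6)(7−2)(7−4) = (−3)·1·5·3 = −45 ≡ 10, so v_3 = 10^{−1} = 10 (mod 11).
  i = 4 (α = 2): (2−10)(2−6)(2−7)(2−4) = (−8)·(−4)·(−5)·(−2) = 320 ≡ 1, so v_4 = 1^{−1} = 1 (mod 11).
  i = 5 (α = 4): (4−10)(4−6)(4−7)(4−2) = (−6)·(−2)·(−3)·2 = −72 ≡ 5, so v_5 = 5^{−1} = 9 (mod 11).
  v = [3, 10, 10, 1, 9].
Step 2: syndromes of r = [9, 2, 1, 7, 4] (all sums mod 11).
  S_0 = Σ v_i r_i = 3·9 + 10·2 + 10·1 + 1·7 + 9·4 = 100 ≡ 1.
  S_1 = Σ v_i α_i r_i = 3·10·9 + 10·6·2 + 10·7·1 + 1·2·7 + 9·4·4 = 618 ≡ 2.
  α_i^2 mod 11 = [1, 3, 5, 4, 5].
  S_2 = Σ v_i α_i^2 r_i = 3·1·9 + 10·3·2 + 10·5·1 + 1·4·7 + 9·5·4 = 345 ≡ 4.
  S = (1, 2, 4) ≠ 0, so r is not a codeword (an error is present).
Step 3: locate the error. For a single error e at position i, S_ℓ = v_i·e·α_i^ℓ, so α_err = S_1/S_0.
  S_0^{−1} = 1^{−1} = 1 (mod 11), so α_err = 2·1 = 2 ≡ 2 = α_4. Error position i = 4.
  Consistency check: S_2/S_1 = 4·6 = 24 ≡ 2 = α_err ✓ (single-error assumption holds).
Step 4: error magnitude e = S_0/v_4 = S_0·∏_{j≠4}(α_4 − α_j) = 1·1 = 1 ≡ 1 (mod 11).
Step 5: correct position 4: c_4 = r_4 − e = 7 − 1 ≡ 6 (mod 11). Hence c = [9, 2, 1, 6, 4].
  Check: interpolating c through the α_i gives m(x) = 8 + 10·x (degree < 2) with m(α_i) = c_i for every i, so c is indeed a codeword.


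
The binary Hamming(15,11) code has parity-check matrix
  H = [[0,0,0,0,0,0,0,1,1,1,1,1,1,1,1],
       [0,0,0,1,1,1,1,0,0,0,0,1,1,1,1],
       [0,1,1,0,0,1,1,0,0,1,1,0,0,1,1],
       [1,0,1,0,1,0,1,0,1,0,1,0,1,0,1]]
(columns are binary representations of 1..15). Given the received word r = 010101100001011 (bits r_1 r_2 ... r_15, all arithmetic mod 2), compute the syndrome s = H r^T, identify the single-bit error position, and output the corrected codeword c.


s = (1, 0, 1, 0)^T, error position = 10, corrected codeword c = 010101100101011

Compute s = H r^T mod 2 one row at a time:
  s_1 = 0 + 0 + 0 + 0 + 1 + 0 + 1 + 1 = 3 ≡ 1 (mod 2).
  s_2 = 1 + 0 + 1 + 1 + 1 + 0 + 1 + 1 = 6 ≡ 0 (mod 2).
  s_3 = 1 + 0 + 1 + 1 + 0 + 0 + 1 + 1 = 5 ≡ 1 (mod 2).
  s_4 = 0 + 0 + 0 + 1 + 0 + 0 + 0 + 1 = 2 ≡ 0 (mod 2).
s = (1, 0, 1, 0)^T — this equals column 10 of H (binary 1010), so error is at position 10.
Correct: flip bit 10 of r = 010101100001011 to get c = 010101100101011.


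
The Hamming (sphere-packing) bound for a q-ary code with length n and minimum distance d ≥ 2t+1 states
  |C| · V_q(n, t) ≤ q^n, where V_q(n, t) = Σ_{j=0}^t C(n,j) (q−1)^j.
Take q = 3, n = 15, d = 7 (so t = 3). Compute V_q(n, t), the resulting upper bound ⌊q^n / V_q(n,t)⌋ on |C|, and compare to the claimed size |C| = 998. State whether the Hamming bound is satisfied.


V_q(n, t) = 4091, q^n = 14348907, Hamming bound = 3507, |C| = 998 ≤ bound (satisfied).

Step 1: Compute V_q(n, t) = Σ_{j=0}^3 C(n, j) (q−1)^j.
  j = 0: C(15,0)·(2)^0 = 1·1 = 1.
  j = 1: C(15,1)·(2)^1 = 15·2 = 30.
  j = 2: C(15,2)·(2)^2 = 105·4 = 420.
  j = 3: C(15,3)·(2)^3 = 455·8 = 3640.
  V_q(n, t) = 1 + 30 + 420 + 3640 = 4091.
Step 2: q^n = 3^15 = 14348907.
Step 3: Hamming bound ⌊q^n / V_q(n,t)⌋ = ⌊14348907/4091⌋ = 3507.
Step 4: Compare |C| = 998 to 3507: satisfied.
The claimed |C| lies below the Hamming bound.


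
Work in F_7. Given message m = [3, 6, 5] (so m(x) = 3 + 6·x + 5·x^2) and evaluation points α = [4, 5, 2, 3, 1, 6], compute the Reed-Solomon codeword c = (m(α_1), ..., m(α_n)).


c = [2, 4, 0, 3, 0, 2]

Message polynomial: m(x) = 3 + 6·x + 5·x^2 (mod 7).
For each evaluation point α_i, compute m(α_i) mod 7:
  α_1 = 4: Horner steps 5 → 5 → 2, so m(4) = 2.
  α_2 = 5: Horner steps 5 → 3 → 4, so m(5) = 4.
  α_3 = 2: Horner steps 5 → 2 → 0, so m(2) = 0.
  α_4 = 3: Horner steps 5 → 0 → 3, so m(3) = 3.
  α_5 = 1: Horner steps 5 → 4 → 0, so m(1) = 0.
  α_6 = 6: Horner steps 5 → 1 → 2, so m(6) = 2.
Codeword c = [2, 4, 0, 3, 0, 2] ∈ F_7^6.


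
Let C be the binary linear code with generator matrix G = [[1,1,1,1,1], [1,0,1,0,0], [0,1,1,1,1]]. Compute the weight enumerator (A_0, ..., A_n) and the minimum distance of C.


Weight distribution: A_0 = 1, A_1 = 2, A_2 = 1, A_3 = 1, A_4 = 2, A_5 = 1. Minimum distance d = 1.

Enumerate all 2^3 = 8 messages m ∈ F_2^3.
For each, compute codeword c = mG in F_2^5, then tally its weight.
  m = 000 → c = 00000, weight = 0.
  m = 100 → c = 11111, weight = 5.
  m = 010 → c = 10100, weight = 2.
  m = 110 → c = 01011, weight = 3.
  m = 001 → c = 01111, weight = 4.
  m = 101 → c = 10000, weight = 1.
  m = 011 → c = 11011, weight = 4.
  m = 111 → c = 00100, weight = 1.
Tally weights:
  weight 0: 1 codewords.
  weight 1: 2 codewords.
  weight 2: 1 codewords.
  weight 3: 1 codewords.
  weight 4: 2 codewords.
  weight 5: 1 codewords.
Minimum distance d = smallest w > 0 with A_w > 0 = 1.
Sanity: Σ A_w = 8 = 2^3 = 8 ✓.


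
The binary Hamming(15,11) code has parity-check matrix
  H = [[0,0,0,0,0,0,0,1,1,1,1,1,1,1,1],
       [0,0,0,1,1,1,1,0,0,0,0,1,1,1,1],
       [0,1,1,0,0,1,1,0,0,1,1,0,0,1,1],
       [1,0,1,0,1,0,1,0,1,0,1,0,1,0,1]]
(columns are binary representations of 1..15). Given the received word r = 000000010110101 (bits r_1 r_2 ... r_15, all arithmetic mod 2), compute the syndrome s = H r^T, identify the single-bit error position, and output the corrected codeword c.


s = (1, 0, 1, 1)^T, error position = 11, corrected codeword c = 000000010100101

Compute s = H r^T mod 2 one row at a time:
  s_1 = 1 + 0 + 1 + 1 + 0 + 1 + 0 + 1 = 5 ≡ 1 (mod 2).
  s_2 = 0 + 0 + 0 + 0 + 0 + 1 + 0 + 1 = 2 ≡ 0 (mod 2).
  s_3 = 0 + 0 + 0 + 0 + 1 + 1 + 0 + 1 = 3 ≡ 1 (mod 2).
  s_4 = 0 + 0 + 0 + 0 + 0 + 1 + 1 + 1 = 3 ≡ 1 (mod 2).
s = (1, 0, 1, 1)^T — this equals column 11 of H (binary 1011), so error is at position 11.
Correct: flip bit 11 of r = 000000010110101 to get c = 000000010100101.


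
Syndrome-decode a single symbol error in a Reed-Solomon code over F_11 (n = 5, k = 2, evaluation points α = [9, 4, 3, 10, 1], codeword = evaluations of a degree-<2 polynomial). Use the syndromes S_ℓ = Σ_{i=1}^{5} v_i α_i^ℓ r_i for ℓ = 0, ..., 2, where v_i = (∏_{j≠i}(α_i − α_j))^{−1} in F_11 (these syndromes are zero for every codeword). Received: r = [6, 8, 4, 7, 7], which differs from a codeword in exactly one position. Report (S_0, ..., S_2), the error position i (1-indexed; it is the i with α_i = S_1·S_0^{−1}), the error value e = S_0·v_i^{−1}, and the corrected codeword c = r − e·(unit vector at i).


S = (2, 9, 2), error at position 4, error magnitude e = 8, c = [6, 8, 4, 10, 7].

Step 1: column multipliers v_i = (∏_{j≠i}(α_i − α_j))^{−1} mod 11.
  i = 1 (α = 9): (9−4)(9−3)(9−10)(9−1) = 5·6·(−1)·8 = −240 ≡ 2, so v_1 = 2^{−1} = 6 (mod 11).
  i = 2 (α = 4): (4−9)(4−3)(4−10)(4−1) = (−5)·1·(−6)·3 = 90 ≡ 2, so v_2 = 2^{−1} = 6 (mod 11).
  i = 3 (α = 3): (3−9)(3−4)(3−10)(3−1) = (−6)·(−1)·(−7)·2 = −84 ≡ 4, so v_3 = 4^{−1} = 3 (mod 11).
  i = 4 (α = 10): (10−9)(10−4)(10−3)(10−1) = 1·6·7·9 = 378 ≡ 4, so v_4 = 4^{−1} = 3 (mod 11).
  i = 5 (α = 1): (1−9)(1−4)(1−3)(1−10) = (−8)·(−3)·(−2)·(−9) = 432 ≡ 3, so v_5 = 3^{−1} = 4 (mod 11).
  v = [6, 6, 3, 3, 4].
Step 2: syndromes of r = [6, 8, 4, 7, 7] (all sums mod 11).
  S_0 = Σ v_i r_i = 6·6 + 6·8 + 3·4 + 3·7 + 4·7 = 145 ≡ 2.
  S_1 = Σ v_i α_i r_i = 6·9·6 + 6·4·8 + 3·3·4 + 3·10·7 + 4·1·7 = 790 ≡ 9.
  α_i^2 mod 11 = [4, 5, 9, 1, 1].
  S_2 = Σ v_i α_i^2 r_i = 6·4·6 + 6·5·8 + 3·9·4 + 3·1·7 + 4·1·7 = 541 ≡ 2.
  S = (2, 9, 2) ≠ 0, so r is not a codeword (an error is present).
Step 3: locate the error. For a single error e at position i, S_ℓ = v_i·e·α_i^ℓ, so α_err = S_1/S_0.
  S_0^{−1} = 2^{−1} = 6 (mod 11), so α_err = 9·6 = 54 ≡ 10 = α_4. Error position i = 4.
  Consistency check: S_2/S_1 = 2·5 = 10 ≡ 10 = α_err ✓ (single-error assumption holds).
Step 4: error magnitude e = S_0/v_4 = S_0·∏_{j≠4}(α_4 − α_j) = 2·4 = 8 ≡ 8 (mod 11).
Step 5: correct position 4: c_4 = r_4 − e = 7 − 8 ≡ 10 (mod 11). Hence c = [6, 8, 4, 10, 7].
  Check: interpolating c through the α_i gives m(x) = 3 + 4·x (degree < 2) with m(α_i) = c_i for every i, so c is indeed a codeword.


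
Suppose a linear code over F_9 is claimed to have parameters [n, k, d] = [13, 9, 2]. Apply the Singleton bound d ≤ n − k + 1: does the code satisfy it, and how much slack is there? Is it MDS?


Singleton RHS = n − k + 1 = 5, slack = 3, bound satisfied, not MDS.

Singleton bound: d ≤ n − k + 1.
Here n = 13, k = 9, so n − k + 1 = 5.
Given d = 2, check d ≤ 5: YES.
Slack = (n − k + 1) − d = 3.
The code is NOT MDS (slack = 3 > 0).
Description: the claimed parameters are [13, 9, 2]_9; such a code would be non-MDS.


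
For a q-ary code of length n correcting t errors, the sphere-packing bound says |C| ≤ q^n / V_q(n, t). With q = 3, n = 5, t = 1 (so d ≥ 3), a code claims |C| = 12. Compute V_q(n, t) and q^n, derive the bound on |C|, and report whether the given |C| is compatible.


V_q(n, t) = 11, q^n = 243, Hamming bound = 22, |C| = 12 ≤ bound (satisfied).

Step 1: Compute V_q(n, t) = Σ_{j=0}^1 C(n, j) (q−1)^j.
  j = 0: C(5,0)·(2)^0 = 1·1 = 1.
  j = 1: C(5,1)·(2)^1 = 5·2 = 10.
  V_q(n, t) = 1 + 10 = 11.
Step 2: q^n = 3^5 = 243.
Step 3: Hamming bound ⌊q^n / V_q(n,t)⌋ = ⌊243/11⌋ = 22.
Step 4: Compare |C| = 12 to 22: satisfied.
The claimed |C| lies below the Hamming bound.


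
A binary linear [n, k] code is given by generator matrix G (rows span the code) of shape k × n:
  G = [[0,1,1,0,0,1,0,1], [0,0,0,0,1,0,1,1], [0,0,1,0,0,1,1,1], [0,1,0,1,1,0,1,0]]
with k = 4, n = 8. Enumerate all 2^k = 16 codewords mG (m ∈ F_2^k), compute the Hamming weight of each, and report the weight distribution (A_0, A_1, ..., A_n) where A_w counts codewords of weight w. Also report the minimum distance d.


Weight distribution: A_0 = 1, A_2 = 2, A_3 = 6, A_4 = 3, A_5 = 2, A_6 = 2. Minimum distance d = 2.

Enumerate all 2^4 = 16 messages m ∈ F_2^4.
For each, compute codeword c = mG in F_2^8, then tally its weight.
  m = 0000 → c = 00000000, weight = 0.
  m = 1000 → c = 01100101, weight = 4.
  m = 0100 → c = 00001011, weight = 3.
  m = 1100 → c = 01101110, weight = 5.
  m = 0010 → c = 00100111, weight = 4.
  m = 1010 → c = 01000010, weight = 2.
  m = 0110 → c = 00101100, weight = 3.
  m = 1110 → c = 01001001, weight = 3.
  m = 0001 → c = 01011010, weight = 4.
  m = 1001 → c = 00111111, weight = 6.
  m = 0101 → c = 01010001, weight = 3.
  m = 1101 → c = 00110100, weight = 3.
  m = 0011 → c = 01111101, weight = 6.
  m = 1011 → c = 00011000, weight = 2.
  m = 0111 → c = 01110110, weight = 5.
  m = 1111 → c = 00010011, weight = 3.
Tally weights:
  weight 0: 1 codewords.
  weight 2: 2 codewords.
  weight 3: 6 codewords.
  weight 4: 3 codewords.
  weight 5: 2 codewords.
  weight 6: 2 codewords.
Minimum distance d = smallest w > 0 with A_w > 0 = 2.
Sanity: Σ A_w = 16 = 2^4 = 16 ✓.


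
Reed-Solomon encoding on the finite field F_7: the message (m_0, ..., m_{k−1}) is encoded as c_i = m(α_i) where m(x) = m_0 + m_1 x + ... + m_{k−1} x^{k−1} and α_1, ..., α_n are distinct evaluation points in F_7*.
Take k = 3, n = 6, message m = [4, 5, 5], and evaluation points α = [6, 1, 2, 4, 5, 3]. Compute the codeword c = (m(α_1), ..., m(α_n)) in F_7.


c = [4, 0, 6, 6, 0, 1]

Message polynomial: m(x) = 4 + 5·x + 5·x^2 (mod 7).
For each evaluation point α_i, compute m(α_i) mod 7:
  α_1 = 6: Horner steps 5 → 0 → 4, so m(6) = 4.
  α_2 = 1: Horner steps 5 → 3 → 0, so m(1) = 0.
  α_3 = 2: Horner steps 5 → 1 → 6, so m(2) = 6.
  α_4 = 4: Horner steps 5 → 4 → 6, so m(4) = 6.
  α_5 = 5: Horner steps 5 → 2 → 0, so m(5) = 0.
  α_6 = 3: Horner steps 5 → 6 → 1, so m(3) = 1.
Codeword c = [4, 0, 6, 6, 0, 1] ∈ F_7^6.


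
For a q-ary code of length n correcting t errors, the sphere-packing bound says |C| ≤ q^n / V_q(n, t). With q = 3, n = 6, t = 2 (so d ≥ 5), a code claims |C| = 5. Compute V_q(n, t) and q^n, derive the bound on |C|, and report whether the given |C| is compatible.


V_q(n, t) = 73, q^n = 729, Hamming bound = 9, |C| = 5 ≤ bound (satisfied).

Step 1: Compute V_q(n, t) = Σ_{j=0}^2 C(n, j) (q−1)^j.
  j = 0: C(6,0)·(2)^0 = 1·1 = 1.
  j = 1: C(6,1)·(2)^1 = 6·2 = 12.
  j = 2: C(6,2)·(2)^2 = 15·4 = 60.
  V_q(n, t) = 1 + 12 + 60 = 73.
Step 2: q^n = 3^6 = 729.
Step 3: Hamming bound ⌊q^n / V_q(n,t)⌋ = ⌊729/73⌋ = 9.
Step 4: Compare |C| = 5 to 9: satisfied.
The claimed |C| lies below the Hamming bound.


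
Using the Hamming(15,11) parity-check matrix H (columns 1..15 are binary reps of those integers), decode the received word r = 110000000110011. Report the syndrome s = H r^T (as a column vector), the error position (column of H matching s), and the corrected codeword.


s = (0, 0, 1, 1)^T, error position = 3, corrected codeword c = 111000000110011

Compute s = H r^T mod 2 one row at a time:
  s_1 = 0 + 0 + 1 + 1 + 0 + 0 + 1 + 1 = 4 ≡ 0 (mod 2).
  s_2 = 0 + 0 + 0 + 0 + 0 + 0 + 1 + 1 = 2 ≡ 0 (mod 2).
  s_3 = 1 + 0 + 0 + 0 + 1 + 1 + 1 + 1 = 5 ≡ 1 (mod 2).
  s_4 = 1 + 0 + 0 + 0 + 0 + 1 + 0 + 1 = 3 ≡ 1 (mod 2).
s = (0, 0, 1, 1)^T — this equals column 3 of H (binary 0011), so error is at position 3.
Correct: flip bit 3 of r = 110000000110011 to get c = 111000000110011.


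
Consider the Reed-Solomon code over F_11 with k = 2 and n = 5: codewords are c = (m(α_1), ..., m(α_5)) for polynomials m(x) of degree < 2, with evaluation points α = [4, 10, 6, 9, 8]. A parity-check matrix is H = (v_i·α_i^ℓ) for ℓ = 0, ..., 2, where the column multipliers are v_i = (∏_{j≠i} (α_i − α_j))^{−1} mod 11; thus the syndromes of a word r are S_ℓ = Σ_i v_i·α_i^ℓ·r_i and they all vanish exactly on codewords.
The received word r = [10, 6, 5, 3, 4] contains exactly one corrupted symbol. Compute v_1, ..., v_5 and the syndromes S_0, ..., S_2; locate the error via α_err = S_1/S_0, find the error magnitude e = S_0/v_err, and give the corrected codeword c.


S = (3, 2, 5), error at position 5, error magnitude e = 4, c = [10, 6, 5, 3, 0].

Step 1: column multipliers v_i = (∏_{j≠i}(α_i − α_j))^{−1} mod 11.
  i = 1 (α = 4): (4−10)(4−6)(4−9)(4−8) = (−6)·(−2)·(−5)·(−4) = 240 ≡ 9, so v_1 = 9^{−1} = 5 (mod 11).
  i = 2 (α = 10): (10−4)(10−6)(10−9)(10−8) = 6·4·1·2 = 48 ≡ 4, so v_2 = 4^{−1} = 3 (mod 11).
  i = 3 (α = 6): (6−4)(6−10)(6−9)(6−8) = 2·(−4)·(−3)·(−2) = −48 ≡ 7, so v_3 = 7^{−1} = 8 (mod 11).
  i = 4 (α = 9): (9−4)(9−10)(9−6)(9−8) = 5·(−1)·3·1 = −15 ≡ 7, so v_4 = 7^{−1} = 8 (mod 11).
  i = 5 (α = 8): (8−4)(8−10)(8−6)(8−9) = 4·(−2)·2·(−1) = 16 ≡ 5, so v_5 = 5^{−1} = 9 (mod 11).
  v = [5, 3, 8, 8, 9].
Step 2: syndromes of r = [10, 6, 5, 3, 4] (all sums mod 11).
  S_0 = Σ v_i r_i = 5·10 + 3·6 + 8·5 + 8·3 + 9·4 = 168 ≡ 3.
  S_1 = Σ v_i α_i r_i = 5·4·10 + 3·10·6 + 8·6·5 + 8·9·3 + 9·8·4 = 1124 ≡ 2.
  α_i^2 mod 11 = [5, 1, 3, 4, 9].
  S_2 = Σ v_i α_i^2 r_i = 5·5·10 + 3·1·6 + 8·3·5 + 8·4·3 + 9·9·4 = 808 ≡ 5.
  S = (3, 2, 5) ≠ 0, so r is not a codeword (an error is present).
Step 3: locate the error. For a single error e at position i, S_ℓ = v_i·e·α_i^ℓ, so α_err = S_1/S_0.
  S_0^{−1} = 3^{−1} = 4 (mod 11), so α_err = 2·4 = 8 ≡ 8 = α_5. Error position i = 5.
  Consistency check: S_2/S_1 = 5·6 = 30 ≡ 8 = α_err ✓ (single-error assumption holds).
Step 4: error magnitude e = S_0/v_5 = S_0·∏_{j≠5}(α_5 − α_j) = 3·5 = 15 ≡ 4 (mod 11).
Step 5: correct position 5: c_5 = r_5 − e = 4 − 4 ≡ 0 (mod 11). Hence c = [10, 6, 5, 3, 0].
  Check: interpolating c through the α_i gives m(x) = 9 + 3·x (degree < 2) with m(α_i) = c_i for every i, so c is indeed a codeword.


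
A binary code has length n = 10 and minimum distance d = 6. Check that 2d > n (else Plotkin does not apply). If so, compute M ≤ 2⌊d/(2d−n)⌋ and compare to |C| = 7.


Plotkin bound M ≤ 6; given |C| = 7 > bound (violated).

Check applicability: 2d = 12, n = 10.
2d − n = 2 > 0, so Plotkin applies.
Compute d/(2d−n) = 6/2 ≈ 3.0000.
⌊d/(2d−n)⌋ = 3.
Plotkin bound: M ≤ 2·3 = 6.
Given |C| = 7, check: VIOLATED.
This |C| is above the Plotkin bound, so no binary code with n = 10, d = 6 and 7 codewords exists.


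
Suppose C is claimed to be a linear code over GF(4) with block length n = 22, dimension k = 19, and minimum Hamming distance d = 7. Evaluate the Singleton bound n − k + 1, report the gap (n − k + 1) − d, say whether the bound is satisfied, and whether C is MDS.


Singleton RHS = n − k + 1 = 4, slack = -3, bound violated (no such code; not MDS).

Singleton bound: d ≤ n − k + 1.
Here n = 22, k = 19, so n − k + 1 = 4.
Given d = 7, check d ≤ 4: NO.
Slack = (n − k + 1) − d = -3.
The slack is negative: d = 7 exceeds n − k + 1 = 4 by 3, so the Singleton bound is violated and no linear [22, 19, 7]_4 code can exist. In particular it is not MDS (MDS requires d = n − k + 1 exactly).
Description: the claimed parameters are [22, 19, 7]_4; such a code would be impossible (violates the Singleton bound).
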